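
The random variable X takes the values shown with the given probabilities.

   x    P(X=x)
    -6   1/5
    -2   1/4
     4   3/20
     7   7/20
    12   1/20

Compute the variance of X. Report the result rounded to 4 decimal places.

31.1475

E[X] = (1/5)·(-6) + (1/4)·(-2) + (3/20)·4 + (7/20)·7 + (1/20)·12 = 39/20
E[X²] = (1/5)·36 + (1/4)·4 + (3/20)·16 + (7/20)·49 + (1/20)·144 = 699/20
Var(X) = 699/20 − (39/20)² = 12459/400 ≈ 31.1475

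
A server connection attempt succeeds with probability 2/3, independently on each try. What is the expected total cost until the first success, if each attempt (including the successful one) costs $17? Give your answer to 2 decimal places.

$25.50

E[#attempts] = 1/p = 3/2; E[cost] = 17·3/2 = 51/2.
≈ 25.50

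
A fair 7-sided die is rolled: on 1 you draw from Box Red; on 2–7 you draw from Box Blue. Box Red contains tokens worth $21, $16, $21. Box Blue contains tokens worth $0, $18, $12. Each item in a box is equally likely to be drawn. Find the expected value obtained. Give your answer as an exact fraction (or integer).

E[X | Box Red] = (21 + 16 + 21)/3 = 58/3
E[X | Box Blue] = (0 + 18 + 12)/3 = 10
E[X] = (1/7)·58/3 + (6/7)·10 = 34/3

34/3 dollars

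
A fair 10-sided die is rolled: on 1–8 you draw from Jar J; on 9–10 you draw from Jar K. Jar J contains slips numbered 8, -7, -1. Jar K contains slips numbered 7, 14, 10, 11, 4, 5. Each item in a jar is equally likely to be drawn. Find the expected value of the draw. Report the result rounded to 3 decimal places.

1.700

E[X | Jar J] = (8 − 7 − 1)/3 = 0
E[X | Jar K] = (7 + 14 + 10 + 11 + 4 + 5)/6 = 17/2
E[X] = (4/5)·0 + (1/5)·17/2 = 17/10 ≈ 1.700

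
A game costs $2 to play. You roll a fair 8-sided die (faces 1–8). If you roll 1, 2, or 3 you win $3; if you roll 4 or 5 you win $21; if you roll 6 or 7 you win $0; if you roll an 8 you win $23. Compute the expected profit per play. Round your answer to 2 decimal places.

$7.25

E[payout] = (1/4)·0 + (3/8)·3 + (1/4)·21 + (1/8)·23 = 37/4
Expected profit = 37/4 − 2 = 29/4 ≈ $7.25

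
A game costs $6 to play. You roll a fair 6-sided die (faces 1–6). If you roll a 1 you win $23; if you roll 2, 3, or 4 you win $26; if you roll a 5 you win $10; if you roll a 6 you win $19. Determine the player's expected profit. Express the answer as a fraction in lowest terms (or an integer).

47/3 dollars

E[payout] = (1/6)·10 + (1/6)·19 + (1/6)·23 + (1/2)·26 = 65/3
Expected profit = 65/3 − 6 = 47/3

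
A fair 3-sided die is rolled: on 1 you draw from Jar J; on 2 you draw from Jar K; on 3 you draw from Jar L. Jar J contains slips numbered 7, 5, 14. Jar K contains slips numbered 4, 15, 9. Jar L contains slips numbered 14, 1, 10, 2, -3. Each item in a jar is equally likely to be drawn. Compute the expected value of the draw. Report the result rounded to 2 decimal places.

E[X | Jar J] = (7 + 5 + 14)/3 = 26/3
E[X | Jar K] = (4 + 15 + 9)/3 = 28/3
E[X | Jar L] = (14 + 1 + 10 + 2 − 3)/5 = 24/5
E[X] = (1/3)·26/3 + (1/3)·28/3 + (1/3)·24/5 = 38/5 ≈ 7.60

7.60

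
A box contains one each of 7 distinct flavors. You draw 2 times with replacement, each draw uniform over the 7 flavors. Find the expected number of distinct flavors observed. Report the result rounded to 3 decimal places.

Let Xⱼ=1 if type j appears at least once. P(Xⱼ=1) = 1 − ((7−1)/7)^2 = 13/49.
E[#distinct] = 7·13/49 = 13/7.
≈ 1.857

1.857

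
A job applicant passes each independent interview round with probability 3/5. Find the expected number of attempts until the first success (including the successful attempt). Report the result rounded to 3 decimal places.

1.667

For a geometric distribution, E[trials] = 1/p = 1/(3/5) = 5/3.
≈ 1.667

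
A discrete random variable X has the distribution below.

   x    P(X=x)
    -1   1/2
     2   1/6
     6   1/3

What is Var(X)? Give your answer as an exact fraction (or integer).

E[X] = (1/2)·(-1) + (1/6)·2 + (1/3)·6 = 11/6
E[X²] = (1/2)·1 + (1/6)·4 + (1/3)·36 = 79/6
Var(X) = 79/6 − (11/6)² = 353/36

353/36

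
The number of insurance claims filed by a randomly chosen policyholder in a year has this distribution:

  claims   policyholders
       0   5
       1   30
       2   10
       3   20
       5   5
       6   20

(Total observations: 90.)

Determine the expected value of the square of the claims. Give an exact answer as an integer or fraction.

73/6

Total = 90, so P(claims=0) = 5/90, etc.
E[X²] = (1/18)·0 + (1/3)·1 + (1/9)·4 + (2/9)·9 + (1/18)·25 + (2/9)·36
     = 73/6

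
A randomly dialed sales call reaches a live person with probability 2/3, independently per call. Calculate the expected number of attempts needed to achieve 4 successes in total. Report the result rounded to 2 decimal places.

6.00

By linearity (sum of 4 independent geometric waits), E[trials] = 4/p = 4/(2/3) = 6.
≈ 6.00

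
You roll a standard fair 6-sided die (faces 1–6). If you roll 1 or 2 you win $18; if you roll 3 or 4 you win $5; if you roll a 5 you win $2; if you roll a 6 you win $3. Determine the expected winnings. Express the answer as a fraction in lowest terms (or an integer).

E[payout] = (1/6)·2 + (1/6)·3 + (1/3)·5 + (1/3)·18 = 17/2

17/2 dollars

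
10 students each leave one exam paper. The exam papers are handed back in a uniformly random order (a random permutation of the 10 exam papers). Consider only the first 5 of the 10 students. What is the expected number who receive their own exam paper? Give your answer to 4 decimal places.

0.5000

Let Xᵢ = 1 if person i gets their own exam paper. For each i, P(Xᵢ=1) = 1/10.
By linearity of expectation, E[X₁+…+X_5] = 5·(1/10) = 1/2.
≈ 0.5000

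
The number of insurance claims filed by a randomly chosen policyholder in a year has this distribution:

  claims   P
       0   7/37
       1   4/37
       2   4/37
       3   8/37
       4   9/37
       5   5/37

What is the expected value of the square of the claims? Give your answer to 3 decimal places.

9.757

E[X²] = (7/37)·0 + (4/37)·1 + (4/37)·4 + (8/37)·9 + (9/37)·16 + (5/37)·25
     = 361/37 ≈ 9.757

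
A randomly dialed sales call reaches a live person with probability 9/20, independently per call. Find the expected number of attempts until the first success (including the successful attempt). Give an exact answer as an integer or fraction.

20/9

For a geometric distribution, E[trials] = 1/p = 1/(9/20) = 20/9.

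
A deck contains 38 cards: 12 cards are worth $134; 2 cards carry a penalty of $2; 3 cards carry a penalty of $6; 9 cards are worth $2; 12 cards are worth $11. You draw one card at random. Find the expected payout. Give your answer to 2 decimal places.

E[payout] = (12/38)·134 + (2/38)·(-2) + (3/38)·(-6) + (9/38)·2 + (12/38)·11 = 868/19
≈ $45.68

$45.68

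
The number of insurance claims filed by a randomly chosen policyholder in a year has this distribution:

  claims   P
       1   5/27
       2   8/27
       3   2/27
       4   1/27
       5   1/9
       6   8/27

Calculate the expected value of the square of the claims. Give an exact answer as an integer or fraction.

E[X²] = (5/27)·1 + (8/27)·4 + (2/27)·9 + (1/27)·16 + (1/9)·25 + (8/27)·36
     = 434/27

434/27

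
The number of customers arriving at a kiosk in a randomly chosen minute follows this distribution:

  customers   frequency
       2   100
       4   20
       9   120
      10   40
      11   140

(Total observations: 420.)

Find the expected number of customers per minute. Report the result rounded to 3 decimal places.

Total = 420, so P(customers=2) = 100/420, etc.
E[X] = (5/21)·2 + (1/21)·4 + (2/7)·9 + (2/21)·10 + (1/3)·11
     = 55/7 ≈ 7.857

7.857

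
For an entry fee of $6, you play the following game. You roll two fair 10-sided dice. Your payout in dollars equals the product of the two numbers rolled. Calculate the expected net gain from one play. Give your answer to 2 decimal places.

Distribution of the product of the two numbers rolled: 1 w.p. 1/100, 2 w.p. 1/50, 3 w.p. 1/50, 4 w.p. 3/100, 5 w.p. 1/50, 6 w.p. 1/25, …
E[payout] = (1/100)·1 + (1/50)·2 + (1/50)·3 + (3/100)·4 + (1/50)·5 + (1/25)·6 + (1/50)·7 + (1/25)·8 + (3/100)·9 + (1/25)·10 + (1/25)·12 + (1/50)·14 + (1/50)·15 + (3/100)·16 + (1/25)·18 + (1/25)·20 + (1/50)·21 + (1/25)·24 + (1/100)·25 + (1/50)·27 + (1/50)·28 + (1/25)·30 + (1/50)·32 + (1/50)·35 + (3/100)·36 + (1/25)·40 + (1/50)·42 + (1/50)·45 + (1/50)·48 + (1/100)·49 + (1/50)·50 + (1/50)·54 + (1/50)·56 + (1/50)·60 + (1/50)·63 + (1/100)·64 + (1/50)·70 + (1/50)·72 + (1/50)·80 + (1/100)·81 + (1/50)·90 + (1/100)·100 = 121/4
Expected profit = 121/4 − 6 = 97/4 ≈ $24.25

$24.25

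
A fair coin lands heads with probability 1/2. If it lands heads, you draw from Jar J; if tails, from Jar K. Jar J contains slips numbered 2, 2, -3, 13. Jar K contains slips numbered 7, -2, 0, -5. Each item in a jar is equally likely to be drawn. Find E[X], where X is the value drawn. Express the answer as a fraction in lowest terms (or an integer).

7/4

E[X | Jar J] = (2 + 2 − 3 + 13)/4 = 7/2
E[X | Jar K] = (7 − 2 + 0 − 5)/4 = 0
E[X] = (1/2)·7/2 + (1/2)·0 = 7/4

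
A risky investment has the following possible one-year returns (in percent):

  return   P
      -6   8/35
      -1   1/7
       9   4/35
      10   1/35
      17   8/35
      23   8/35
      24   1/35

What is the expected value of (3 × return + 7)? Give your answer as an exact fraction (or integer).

E[3x+7] = (8/35)·(-11) + (1/7)·4 + (4/35)·34 + (1/35)·37 + (8/35)·58 + (8/35)·76 + (1/35)·79
     = 1256/35

1256/35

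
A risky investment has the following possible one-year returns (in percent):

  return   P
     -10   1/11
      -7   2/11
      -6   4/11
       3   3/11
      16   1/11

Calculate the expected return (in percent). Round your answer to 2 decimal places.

-2.09

E[X] = (1/11)·(-10) + (2/11)·(-7) + (4/11)·(-6) + (3/11)·3 + (1/11)·16
     = -23/11 ≈ -2.09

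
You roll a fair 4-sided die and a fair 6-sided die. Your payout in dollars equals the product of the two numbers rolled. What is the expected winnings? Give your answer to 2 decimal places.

$8.75

Distribution of the product of the two numbers rolled: 1 w.p. 1/24, 2 w.p. 1/12, 3 w.p. 1/12, 4 w.p. 1/8, 5 w.p. 1/24, 6 w.p. 1/8, …
E[payout] = (1/24)·1 + (1/12)·2 + (1/12)·3 + (1/8)·4 + (1/24)·5 + (1/8)·6 + (1/12)·8 + (1/24)·9 + (1/24)·10 + (1/8)·12 + (1/24)·15 + (1/24)·16 + (1/24)·18 + (1/24)·20 + (1/24)·24 = 35/4
≈ $8.75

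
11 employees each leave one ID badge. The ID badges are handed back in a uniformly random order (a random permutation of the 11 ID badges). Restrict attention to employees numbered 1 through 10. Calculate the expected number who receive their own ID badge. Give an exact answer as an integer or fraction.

Let Xᵢ = 1 if person i gets their own ID badge. For each i, P(Xᵢ=1) = 1/11.
By linearity of expectation, E[X₁+…+X_10] = 10·(1/11) = 10/11.

10/11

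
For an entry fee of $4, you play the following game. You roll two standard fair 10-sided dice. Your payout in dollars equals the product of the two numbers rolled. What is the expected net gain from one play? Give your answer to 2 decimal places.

Distribution of the product of the two numbers rolled: 1 w.p. 1/100, 2 w.p. 1/50, 3 w.p. 1/50, 4 w.p. 3/100, 5 w.p. 1/50, 6 w.p. 1/25, …
E[payout] = (1/100)·1 + (1/50)·2 + (1/50)·3 + (3/100)·4 + (1/50)·5 + (1/25)·6 + (1/50)·7 + (1/25)·8 + (3/100)·9 + (1/25)·10 + (1/25)·12 + (1/50)·14 + (1/50)·15 + (3/100)·16 + (1/25)·18 + (1/25)·20 + (1/50)·21 + (1/25)·24 + (1/100)·25 + (1/50)·27 + (1/50)·28 + (1/25)·30 + (1/50)·32 + (1/50)·35 + (3/100)·36 + (1/25)·40 + (1/50)·42 + (1/50)·45 + (1/50)·48 + (1/100)·49 + (1/50)·50 + (1/50)·54 + (1/50)·56 + (1/50)·60 + (1/50)·63 + (1/100)·64 + (1/50)·70 + (1/50)·72 + (1/50)·80 + (1/100)·81 + (1/50)·90 + (1/100)·100 = 121/4
Expected profit = 121/4 − 4 = 105/4 ≈ $26.25

$26.25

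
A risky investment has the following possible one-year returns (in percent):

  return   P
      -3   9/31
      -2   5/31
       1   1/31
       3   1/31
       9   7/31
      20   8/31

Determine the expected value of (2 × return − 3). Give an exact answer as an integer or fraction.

E[2x-3] = (9/31)·(-9) + (5/31)·(-7) + (1/31)·(-1) + (1/31)·3 + (7/31)·15 + (8/31)·37
     = 287/31

287/31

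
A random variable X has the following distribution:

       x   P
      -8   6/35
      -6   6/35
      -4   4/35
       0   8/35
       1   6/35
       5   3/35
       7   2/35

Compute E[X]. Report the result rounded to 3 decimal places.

-1.857

E[X] = (6/35)·(-8) + (6/35)·(-6) + (4/35)·(-4) + (8/35)·0 + (6/35)·1 + (3/35)·5 + (2/35)·7
     = -13/7 ≈ -1.857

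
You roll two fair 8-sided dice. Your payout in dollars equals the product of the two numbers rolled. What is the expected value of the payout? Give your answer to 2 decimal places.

Distribution of the product of the two numbers rolled: 1 w.p. 1/64, 2 w.p. 1/32, 3 w.p. 1/32, 4 w.p. 3/64, 5 w.p. 1/32, 6 w.p. 1/16, …
E[payout] = (1/64)·1 + (1/32)·2 + (1/32)·3 + (3/64)·4 + (1/32)·5 + (1/16)·6 + (1/32)·7 + (1/16)·8 + (1/64)·9 + (1/32)·10 + (1/16)·12 + (1/32)·14 + (1/32)·15 + (3/64)·16 + (1/32)·18 + (1/32)·20 + (1/32)·21 + (1/16)·24 + (1/64)·25 + (1/32)·28 + (1/32)·30 + (1/32)·32 + (1/32)·35 + (1/64)·36 + (1/32)·40 + (1/32)·42 + (1/32)·48 + (1/64)·49 + (1/32)·56 + (1/64)·64 = 81/4
≈ $20.25

$20.25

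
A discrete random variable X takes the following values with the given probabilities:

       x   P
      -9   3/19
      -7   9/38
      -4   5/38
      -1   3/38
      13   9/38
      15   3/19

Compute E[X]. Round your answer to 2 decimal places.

1.76

E[X] = (3/19)·(-9) + (9/38)·(-7) + (5/38)·(-4) + (3/38)·(-1) + (9/38)·13 + (3/19)·15
     = 67/38 ≈ 1.76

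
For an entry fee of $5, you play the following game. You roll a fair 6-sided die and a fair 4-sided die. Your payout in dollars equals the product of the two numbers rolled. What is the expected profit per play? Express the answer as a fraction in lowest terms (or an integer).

15/4 dollars

Distribution of the product of the two numbers rolled: 1 w.p. 1/24, 2 w.p. 1/12, 3 w.p. 1/12, 4 w.p. 1/8, 5 w.p. 1/24, 6 w.p. 1/8, …
E[payout] = (1/24)·1 + (1/12)·2 + (1/12)·3 + (1/8)·4 + (1/24)·5 + (1/8)·6 + (1/12)·8 + (1/24)·9 + (1/24)·10 + (1/8)·12 + (1/24)·15 + (1/24)·16 + (1/24)·18 + (1/24)·20 + (1/24)·24 = 35/4
Expected profit = 35/4 − 5 = 15/4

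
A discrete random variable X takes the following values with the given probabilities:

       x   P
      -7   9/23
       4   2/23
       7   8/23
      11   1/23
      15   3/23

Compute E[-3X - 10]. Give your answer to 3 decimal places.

E[-3x-10] = (9/23)·11 + (2/23)·(-22) + (8/23)·(-31) + (1/23)·(-43) + (3/23)·(-55)
     = -401/23 ≈ -17.435

-17.435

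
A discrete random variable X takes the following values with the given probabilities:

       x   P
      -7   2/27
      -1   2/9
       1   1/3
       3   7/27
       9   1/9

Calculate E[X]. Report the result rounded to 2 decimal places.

E[X] = (2/27)·(-7) + (2/9)·(-1) + (1/3)·1 + (7/27)·3 + (1/9)·9
     = 37/27 ≈ 1.37

1.37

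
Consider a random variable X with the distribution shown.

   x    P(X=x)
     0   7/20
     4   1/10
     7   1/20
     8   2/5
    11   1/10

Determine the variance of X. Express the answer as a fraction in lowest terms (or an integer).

E[X] = (7/20)·0 + (1/10)·4 + (1/20)·7 + (2/5)·8 + (1/10)·11 = 101/20
E[X²] = (7/20)·0 + (1/10)·16 + (1/20)·49 + (2/5)·64 + (1/10)·121 = 167/4
Var(X) = 167/4 − (101/20)² = 6499/400

6499/400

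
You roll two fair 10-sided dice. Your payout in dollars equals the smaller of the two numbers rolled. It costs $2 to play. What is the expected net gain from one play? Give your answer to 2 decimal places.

Distribution of the smaller of the two numbers rolled: 1 w.p. 19/100, 2 w.p. 17/100, 3 w.p. 3/20, 4 w.p. 13/100, 5 w.p. 11/100, 6 w.p. 9/100, …
E[payout] = (19/100)·1 + (17/100)·2 + (3/20)·3 + (13/100)·4 + (11/100)·5 + (9/100)·6 + (7/100)·7 + (1/20)·8 + (3/100)·9 + (1/100)·10 = 77/20
Expected profit = 77/20 − 2 = 37/20 ≈ $1.85

$1.85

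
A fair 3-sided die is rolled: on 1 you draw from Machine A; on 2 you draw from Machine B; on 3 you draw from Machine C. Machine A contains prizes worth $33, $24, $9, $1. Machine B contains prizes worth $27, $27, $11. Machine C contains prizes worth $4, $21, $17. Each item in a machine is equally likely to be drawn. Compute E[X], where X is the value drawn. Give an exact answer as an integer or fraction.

E[X | Machine A] = (33 + 24 + 9 + 1)/4 = 67/4
E[X | Machine B] = (27 + 27 + 11)/3 = 65/3
E[X | Machine C] = (4 + 21 + 17)/3 = 14
E[X] = (1/3)·67/4 + (1/3)·65/3 + (1/3)·14 = 629/36

629/36 dollars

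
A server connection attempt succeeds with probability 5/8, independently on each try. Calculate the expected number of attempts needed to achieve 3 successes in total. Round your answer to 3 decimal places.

By linearity (sum of 3 independent geometric waits), E[trials] = 3/p = 3/(5/8) = 24/5.
≈ 4.800

4.800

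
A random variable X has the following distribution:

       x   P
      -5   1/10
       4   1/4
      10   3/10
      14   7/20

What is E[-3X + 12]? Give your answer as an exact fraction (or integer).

-66/5

E[-3x+12] = (1/10)·27 + (1/4)·0 + (3/10)·(-18) + (7/20)·(-30)
     = -66/5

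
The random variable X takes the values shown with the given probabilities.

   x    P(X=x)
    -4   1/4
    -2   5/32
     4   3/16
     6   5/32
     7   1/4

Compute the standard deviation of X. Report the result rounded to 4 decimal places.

4.5809

E[X] = 17/8, E[X²] = 51/2
Var(X) = E[X²] − (E[X])² = 51/2 − 289/64 = 1343/64
SD(X) = √(1343/64) ≈ 4.5809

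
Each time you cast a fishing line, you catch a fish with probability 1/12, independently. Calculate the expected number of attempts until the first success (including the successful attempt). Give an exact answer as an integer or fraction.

12

For a geometric distribution, E[trials] = 1/p = 1/(1/12) = 12.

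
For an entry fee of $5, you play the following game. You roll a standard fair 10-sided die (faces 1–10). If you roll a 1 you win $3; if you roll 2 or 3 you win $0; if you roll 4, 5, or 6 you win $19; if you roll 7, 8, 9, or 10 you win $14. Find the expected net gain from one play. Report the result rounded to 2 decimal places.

E[payout] = (1/5)·0 + (1/10)·3 + (2/5)·14 + (3/10)·19 = 58/5
Expected profit = 58/5 − 5 = 33/5 ≈ $6.60

$6.60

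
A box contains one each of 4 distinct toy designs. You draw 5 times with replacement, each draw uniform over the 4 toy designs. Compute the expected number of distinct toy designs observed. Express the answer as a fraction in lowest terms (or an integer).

781/256

Let Xⱼ=1 if type j appears at least once. P(Xⱼ=1) = 1 − ((4−1)/4)^5 = 781/1024.
E[#distinct] = 4·781/1024 = 781/256.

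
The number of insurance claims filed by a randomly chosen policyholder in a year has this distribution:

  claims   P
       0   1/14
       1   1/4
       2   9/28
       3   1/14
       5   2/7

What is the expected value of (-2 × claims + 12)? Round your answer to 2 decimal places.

E[-2x+12] = (1/14)·12 + (1/4)·10 + (9/28)·8 + (1/14)·6 + (2/7)·2
     = 97/14 ≈ 6.93

6.93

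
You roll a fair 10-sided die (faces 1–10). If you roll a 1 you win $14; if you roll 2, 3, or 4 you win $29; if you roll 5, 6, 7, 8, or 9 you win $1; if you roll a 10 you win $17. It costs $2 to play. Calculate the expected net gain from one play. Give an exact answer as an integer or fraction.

E[payout] = (1/2)·1 + (1/10)·14 + (1/10)·17 + (3/10)·29 = 123/10
Expected profit = 123/10 − 2 = 103/10

103/10 dollars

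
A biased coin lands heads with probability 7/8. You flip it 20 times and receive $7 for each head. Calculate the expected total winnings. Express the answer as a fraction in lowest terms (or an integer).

245/2 dollars

E[#heads] = 20·7/8 = 35/2 (linearity over flips).
E[winnings] = 7·35/2 = 245/2.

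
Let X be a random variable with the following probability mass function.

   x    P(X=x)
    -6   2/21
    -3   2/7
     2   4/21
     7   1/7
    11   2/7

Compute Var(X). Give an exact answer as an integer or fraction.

E[X] = (2/21)·(-6) + (2/7)·(-3) + (4/21)·2 + (1/7)·7 + (2/7)·11 = 65/21
E[X²] = (2/21)·36 + (2/7)·9 + (4/21)·4 + (1/7)·49 + (2/7)·121 = 145/3
Var(X) = 145/3 − (65/21)² = 17090/441

17090/441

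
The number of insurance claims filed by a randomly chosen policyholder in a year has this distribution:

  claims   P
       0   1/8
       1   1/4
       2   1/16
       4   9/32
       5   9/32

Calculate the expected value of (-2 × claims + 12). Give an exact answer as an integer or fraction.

E[-2x+12] = (1/8)·12 + (1/4)·10 + (1/16)·8 + (9/32)·4 + (9/32)·2
     = 99/16

99/16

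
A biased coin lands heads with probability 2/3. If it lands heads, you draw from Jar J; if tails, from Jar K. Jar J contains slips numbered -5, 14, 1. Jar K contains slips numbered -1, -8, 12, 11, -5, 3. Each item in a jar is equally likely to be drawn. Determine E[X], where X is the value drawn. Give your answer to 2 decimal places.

2.89

E[X | Jar J] = (-5 + 14 + 1)/3 = 10/3
E[X | Jar K] = (-1 − 8 + 12 + 11 − 5 + 3)/6 = 2
E[X] = (2/3)·10/3 + (1/3)·2 = 26/9 ≈ 2.89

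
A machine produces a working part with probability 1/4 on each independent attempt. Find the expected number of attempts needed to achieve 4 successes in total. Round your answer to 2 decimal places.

By linearity (sum of 4 independent geometric waits), E[trials] = 4/p = 4/(1/4) = 16.
≈ 16.00

16.00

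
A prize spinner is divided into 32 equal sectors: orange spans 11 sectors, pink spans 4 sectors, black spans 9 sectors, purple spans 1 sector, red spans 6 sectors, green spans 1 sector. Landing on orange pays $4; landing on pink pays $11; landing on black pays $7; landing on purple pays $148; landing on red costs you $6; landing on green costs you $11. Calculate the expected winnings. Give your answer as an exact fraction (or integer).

63/8 dollars

E[payout] = (11/32)·4 + (4/32)·11 + (9/32)·7 + (1/32)·148 + (6/32)·(-6) + (1/32)·(-11) = 63/8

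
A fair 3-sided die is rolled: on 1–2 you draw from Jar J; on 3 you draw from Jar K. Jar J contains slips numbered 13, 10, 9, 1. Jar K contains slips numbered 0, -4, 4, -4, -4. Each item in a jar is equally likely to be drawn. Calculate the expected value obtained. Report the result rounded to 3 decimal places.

4.967

E[X | Jar J] = (13 + 10 + 9 + 1)/4 = 33/4
E[X | Jar K] = (0 − 4 + 4 − 4 − 4)/5 = -8/5
E[X] = (2/3)·33/4 + (1/3)·(-8/5) = 149/30 ≈ 4.967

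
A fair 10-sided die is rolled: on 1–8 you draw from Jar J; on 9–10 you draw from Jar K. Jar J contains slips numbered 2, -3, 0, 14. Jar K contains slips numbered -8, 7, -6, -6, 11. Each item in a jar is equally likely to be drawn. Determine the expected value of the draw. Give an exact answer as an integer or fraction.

63/25

E[X | Jar J] = (2 − 3 + 0 + 14)/4 = 13/4
E[X | Jar K] = (-8 + 7 − 6 − 6 + 11)/5 = -2/5
E[X] = (4/5)·13/4 + (1/5)·(-2/5) = 63/25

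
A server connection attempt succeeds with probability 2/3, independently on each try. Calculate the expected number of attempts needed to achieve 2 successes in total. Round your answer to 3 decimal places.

3.000

By linearity (sum of 2 independent geometric waits), E[trials] = 2/p = 2/(2/3) = 3.
≈ 3.000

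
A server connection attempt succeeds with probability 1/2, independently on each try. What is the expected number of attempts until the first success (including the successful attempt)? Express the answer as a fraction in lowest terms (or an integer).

2

For a geometric distribution, E[trials] = 1/p = 1/(1/2) = 2.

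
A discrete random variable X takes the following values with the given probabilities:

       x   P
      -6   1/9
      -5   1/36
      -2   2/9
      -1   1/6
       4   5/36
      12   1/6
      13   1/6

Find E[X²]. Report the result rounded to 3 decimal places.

60.139

E[X²] = (1/9)·36 + (1/36)·25 + (2/9)·4 + (1/6)·1 + (5/36)·16 + (1/6)·144 + (1/6)·169
     = 2165/36 ≈ 60.139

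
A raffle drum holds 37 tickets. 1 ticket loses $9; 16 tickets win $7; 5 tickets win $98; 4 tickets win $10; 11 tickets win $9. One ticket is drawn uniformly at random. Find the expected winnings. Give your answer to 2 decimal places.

E[payout] = (1/37)·(-9) + (16/37)·7 + (5/37)·98 + (4/37)·10 + (11/37)·9 = 732/37
≈ $19.78

$19.78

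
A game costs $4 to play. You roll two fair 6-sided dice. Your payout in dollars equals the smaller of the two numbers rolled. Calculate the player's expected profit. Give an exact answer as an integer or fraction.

-53/36 dollars

Distribution of the smaller of the two numbers rolled: 1 w.p. 11/36, 2 w.p. 1/4, 3 w.p. 7/36, 4 w.p. 5/36, 5 w.p. 1/12, 6 w.p. 1/36
E[payout] = (11/36)·1 + (1/4)·2 + (7/36)·3 + (5/36)·4 + (1/12)·5 + (1/36)·6 = 91/36
Expected profit = 91/36 − 4 = -53/36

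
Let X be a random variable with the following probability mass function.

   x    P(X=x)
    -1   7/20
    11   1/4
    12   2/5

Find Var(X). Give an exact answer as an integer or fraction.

909/25

E[X] = (7/20)·(-1) + (1/4)·11 + (2/5)·12 = 36/5
E[X²] = (7/20)·1 + (1/4)·121 + (2/5)·144 = 441/5
Var(X) = 441/5 − (36/5)² = 909/25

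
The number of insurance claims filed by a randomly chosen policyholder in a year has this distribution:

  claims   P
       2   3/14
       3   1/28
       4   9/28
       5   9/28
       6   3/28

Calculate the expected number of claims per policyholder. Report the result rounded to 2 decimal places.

E[X] = (3/14)·2 + (1/28)·3 + (9/28)·4 + (9/28)·5 + (3/28)·6
     = 57/14 ≈ 4.07

4.07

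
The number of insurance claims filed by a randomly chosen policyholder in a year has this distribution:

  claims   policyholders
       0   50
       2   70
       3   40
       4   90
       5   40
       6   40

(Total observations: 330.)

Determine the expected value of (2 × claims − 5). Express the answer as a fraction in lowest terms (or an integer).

Total = 330, so P(claims=0) = 50/330, etc.
E[2x-5] = (5/33)·(-5) + (7/33)·(-1) + (4/33)·1 + (3/11)·3 + (4/33)·5 + (4/33)·7
     = 47/33

47/33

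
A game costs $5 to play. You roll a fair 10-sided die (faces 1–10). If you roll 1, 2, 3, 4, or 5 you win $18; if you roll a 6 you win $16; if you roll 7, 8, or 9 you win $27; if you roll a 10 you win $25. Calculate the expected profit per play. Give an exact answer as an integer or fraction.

E[payout] = (1/10)·16 + (1/2)·18 + (1/10)·25 + (3/10)·27 = 106/5
Expected profit = 106/5 − 5 = 81/5

81/5 dollars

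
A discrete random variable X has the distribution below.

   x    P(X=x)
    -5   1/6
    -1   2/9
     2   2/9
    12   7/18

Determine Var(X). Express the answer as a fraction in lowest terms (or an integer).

E[X] = (1/6)·(-5) + (2/9)·(-1) + (2/9)·2 + (7/18)·12 = 73/18
E[X²] = (1/6)·25 + (2/9)·1 + (2/9)·4 + (7/18)·144 = 1103/18
Var(X) = 1103/18 − (73/18)² = 14525/324

14525/324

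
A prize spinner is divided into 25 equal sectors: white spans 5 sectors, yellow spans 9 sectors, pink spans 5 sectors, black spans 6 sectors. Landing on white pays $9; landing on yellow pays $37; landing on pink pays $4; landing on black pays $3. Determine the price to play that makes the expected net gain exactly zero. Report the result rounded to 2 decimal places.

$16.64

E[payout] = (5/25)·9 + (9/25)·37 + (5/25)·4 + (6/25)·3 = 416/25
Fair fee = E[payout] = 416/25 ≈ $16.64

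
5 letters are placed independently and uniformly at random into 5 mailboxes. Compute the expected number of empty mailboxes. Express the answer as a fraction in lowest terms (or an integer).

Let Xⱼ=1 if mailbox j is empty. P(Xⱼ=1) = ((5-1)/5)^5 = 1024/3125.
By linearity, E[#empty] = 5·1024/3125 = 1024/625.

1024/625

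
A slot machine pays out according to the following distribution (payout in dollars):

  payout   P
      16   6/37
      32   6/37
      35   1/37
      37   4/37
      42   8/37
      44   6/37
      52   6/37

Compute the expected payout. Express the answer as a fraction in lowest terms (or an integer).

E[X] = (6/37)·16 + (6/37)·32 + (1/37)·35 + (4/37)·37 + (8/37)·42 + (6/37)·44 + (6/37)·52
     = 1383/37

1383/37 dollars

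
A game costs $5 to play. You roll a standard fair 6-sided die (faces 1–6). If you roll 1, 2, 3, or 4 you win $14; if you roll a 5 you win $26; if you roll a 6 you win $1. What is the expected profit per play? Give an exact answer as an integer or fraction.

53/6 dollars

E[payout] = (1/6)·1 + (2/3)·14 + (1/6)·26 = 83/6
Expected profit = 83/6 − 5 = 53/6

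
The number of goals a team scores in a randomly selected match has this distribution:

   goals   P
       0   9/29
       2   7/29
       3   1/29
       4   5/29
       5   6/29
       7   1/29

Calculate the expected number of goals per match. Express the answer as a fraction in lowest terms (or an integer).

E[X] = (9/29)·0 + (7/29)·2 + (1/29)·3 + (5/29)·4 + (6/29)·5 + (1/29)·7
     = 74/29

74/29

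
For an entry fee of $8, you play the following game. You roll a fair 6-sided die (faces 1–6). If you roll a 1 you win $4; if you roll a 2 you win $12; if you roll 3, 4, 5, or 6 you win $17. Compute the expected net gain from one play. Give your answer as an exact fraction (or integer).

$6

E[payout] = (1/6)·4 + (1/6)·12 + (2/3)·17 = 14
Expected profit = 14 − 8 = 6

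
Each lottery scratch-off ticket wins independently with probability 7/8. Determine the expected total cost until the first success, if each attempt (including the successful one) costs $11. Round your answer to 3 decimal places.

E[#attempts] = 1/p = 8/7; E[cost] = 11·8/7 = 88/7.
≈ 12.571

$12.571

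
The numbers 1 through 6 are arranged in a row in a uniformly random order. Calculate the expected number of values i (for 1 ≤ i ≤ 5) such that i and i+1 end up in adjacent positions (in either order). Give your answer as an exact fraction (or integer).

For each i ∈ {1,…,5}, let Xᵢ = 1 if i and i+1 are adjacent. P(Xᵢ=1) = 2·(6−1)!/6! = 2/6.
By linearity, E[ΣXᵢ] = (5)·(2/6) = 5/3.

5/3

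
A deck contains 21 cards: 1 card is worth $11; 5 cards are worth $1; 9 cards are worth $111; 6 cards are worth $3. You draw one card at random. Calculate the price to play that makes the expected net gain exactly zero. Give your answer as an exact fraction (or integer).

E[payout] = (1/21)·11 + (5/21)·1 + (9/21)·111 + (6/21)·3 = 1033/21
Fair fee = E[payout] = 1033/21

1033/21 dollars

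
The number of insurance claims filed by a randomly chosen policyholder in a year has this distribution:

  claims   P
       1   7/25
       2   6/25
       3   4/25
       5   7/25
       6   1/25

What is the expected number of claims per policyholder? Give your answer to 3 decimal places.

E[X] = (7/25)·1 + (6/25)·2 + (4/25)·3 + (7/25)·5 + (1/25)·6
     = 72/25 ≈ 2.880

2.880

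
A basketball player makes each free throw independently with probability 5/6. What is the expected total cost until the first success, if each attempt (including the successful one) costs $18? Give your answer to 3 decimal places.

$21.600

E[#attempts] = 1/p = 6/5; E[cost] = 18·6/5 = 108/5.
≈ 21.600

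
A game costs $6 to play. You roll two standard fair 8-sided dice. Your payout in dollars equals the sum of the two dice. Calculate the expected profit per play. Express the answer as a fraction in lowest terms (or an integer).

Distribution of the sum of the two dice: 2 w.p. 1/64, 3 w.p. 1/32, 4 w.p. 3/64, 5 w.p. 1/16, 6 w.p. 5/64, 7 w.p. 3/32, …
E[payout] = (1/64)·2 + (1/32)·3 + (3/64)·4 + (1/16)·5 + (5/64)·6 + (3/32)·7 + (7/64)·8 + (1/8)·9 + (7/64)·10 + (3/32)·11 + (5/64)·12 + (1/16)·13 + (3/64)·14 + (1/32)·15 + (1/64)·16 = 9
Expected profit = 9 − 6 = 3

$3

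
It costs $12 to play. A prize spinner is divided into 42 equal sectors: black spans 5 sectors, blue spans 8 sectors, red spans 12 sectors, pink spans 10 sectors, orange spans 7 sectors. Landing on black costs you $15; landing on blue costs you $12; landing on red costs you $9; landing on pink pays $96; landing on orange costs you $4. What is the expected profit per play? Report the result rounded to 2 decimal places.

E[payout] = (5/42)·(-15) + (8/42)·(-12) + (12/42)·(-9) + (10/42)·96 + (7/42)·(-4) = 653/42
Expected profit = 653/42 − 12 = 149/42 ≈ $3.55

$3.55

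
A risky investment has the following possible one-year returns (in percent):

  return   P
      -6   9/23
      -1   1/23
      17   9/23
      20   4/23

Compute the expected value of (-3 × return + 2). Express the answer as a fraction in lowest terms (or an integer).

E[-3x+2] = (9/23)·20 + (1/23)·5 + (9/23)·(-49) + (4/23)·(-58)
     = -488/23

-488/23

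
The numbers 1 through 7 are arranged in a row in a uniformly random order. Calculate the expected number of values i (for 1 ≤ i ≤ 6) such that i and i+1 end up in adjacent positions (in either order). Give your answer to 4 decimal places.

1.7143

For each i ∈ {1,…,6}, let Xᵢ = 1 if i and i+1 are adjacent. P(Xᵢ=1) = 2·(7−1)!/7! = 2/7.
By linearity, E[ΣXᵢ] = (6)·(2/7) = 12/7.
≈ 1.7143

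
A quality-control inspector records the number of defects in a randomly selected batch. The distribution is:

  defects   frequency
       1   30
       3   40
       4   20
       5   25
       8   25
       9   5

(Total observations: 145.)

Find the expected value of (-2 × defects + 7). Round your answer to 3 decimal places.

-1.276

Total = 145, so P(defects=1) = 30/145, etc.
E[-2x+7] = (6/29)·5 + (8/29)·1 + (4/29)·(-1) + (5/29)·(-3) + (5/29)·(-9) + (1/29)·(-11)
     = -37/29 ≈ -1.276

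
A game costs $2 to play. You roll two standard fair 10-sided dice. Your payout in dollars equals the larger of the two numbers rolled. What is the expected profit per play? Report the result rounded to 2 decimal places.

$5.15

Distribution of the larger of the two numbers rolled: 1 w.p. 1/100, 2 w.p. 3/100, 3 w.p. 1/20, 4 w.p. 7/100, 5 w.p. 9/100, 6 w.p. 11/100, …
E[payout] = (1/100)·1 + (3/100)·2 + (1/20)·3 + (7/100)·4 + (9/100)·5 + (11/100)·6 + (13/100)·7 + (3/20)·8 + (17/100)·9 + (19/100)·10 = 143/20
Expected profit = 143/20 − 2 = 103/20 ≈ $5.15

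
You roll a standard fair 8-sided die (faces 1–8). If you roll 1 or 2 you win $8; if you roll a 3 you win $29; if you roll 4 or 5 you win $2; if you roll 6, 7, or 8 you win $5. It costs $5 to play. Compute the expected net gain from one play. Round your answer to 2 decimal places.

$3.00

E[payout] = (1/4)·2 + (3/8)·5 + (1/4)·8 + (1/8)·29 = 8
Expected profit = 8 − 5 = 3 ≈ $3.00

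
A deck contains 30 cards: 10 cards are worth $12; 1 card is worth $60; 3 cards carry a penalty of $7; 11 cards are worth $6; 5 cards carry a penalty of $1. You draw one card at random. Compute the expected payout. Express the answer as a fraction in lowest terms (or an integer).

22/3 dollars

E[payout] = (10/30)·12 + (1/30)·60 + (3/30)·(-7) + (11/30)·6 + (5/30)·(-1) = 22/3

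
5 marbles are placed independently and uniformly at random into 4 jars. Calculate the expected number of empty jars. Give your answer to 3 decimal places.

0.949

Let Xⱼ=1 if jar j is empty. P(Xⱼ=1) = ((4-1)/4)^5 = 243/1024.
By linearity, E[#empty] = 4·243/1024 = 243/256.
≈ 0.949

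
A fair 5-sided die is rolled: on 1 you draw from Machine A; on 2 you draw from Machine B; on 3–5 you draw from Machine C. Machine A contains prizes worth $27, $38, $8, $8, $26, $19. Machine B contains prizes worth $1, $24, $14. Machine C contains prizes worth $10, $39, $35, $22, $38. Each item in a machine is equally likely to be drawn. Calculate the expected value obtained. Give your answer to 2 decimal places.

$24.08

E[X | Machine A] = (27 + 38 + 8 + 8 + 26 + 19)/6 = 21
E[X | Machine B] = (1 + 24 + 14)/3 = 13
E[X | Machine C] = (10 + 39 + 35 + 22 + 38)/5 = 144/5
E[X] = (1/5)·21 + (1/5)·13 + (3/5)·144/5 = 602/25 ≈ 24.08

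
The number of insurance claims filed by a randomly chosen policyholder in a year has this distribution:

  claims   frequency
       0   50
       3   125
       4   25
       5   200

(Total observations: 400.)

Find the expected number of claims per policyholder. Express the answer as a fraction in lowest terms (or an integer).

Total = 400, so P(claims=0) = 50/400, etc.
E[X] = (1/8)·0 + (5/16)·3 + (1/16)·4 + (1/2)·5
     = 59/16

59/16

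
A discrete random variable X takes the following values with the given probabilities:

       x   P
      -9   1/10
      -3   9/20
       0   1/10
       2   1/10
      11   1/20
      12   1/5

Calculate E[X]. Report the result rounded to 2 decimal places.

E[X] = (1/10)·(-9) + (9/20)·(-3) + (1/10)·0 + (1/10)·2 + (1/20)·11 + (1/5)·12
     = 9/10 ≈ 0.90

0.90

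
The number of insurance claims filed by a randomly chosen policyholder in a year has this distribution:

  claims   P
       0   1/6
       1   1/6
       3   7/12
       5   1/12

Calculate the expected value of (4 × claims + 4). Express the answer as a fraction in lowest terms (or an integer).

E[4x+4] = (1/6)·4 + (1/6)·8 + (7/12)·16 + (1/12)·24
     = 40/3

40/3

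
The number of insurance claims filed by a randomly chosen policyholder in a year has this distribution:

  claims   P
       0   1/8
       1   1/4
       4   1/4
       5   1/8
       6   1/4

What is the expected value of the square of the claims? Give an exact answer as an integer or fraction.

131/8

E[X²] = (1/8)·0 + (1/4)·1 + (1/4)·16 + (1/8)·25 + (1/4)·36
     = 131/8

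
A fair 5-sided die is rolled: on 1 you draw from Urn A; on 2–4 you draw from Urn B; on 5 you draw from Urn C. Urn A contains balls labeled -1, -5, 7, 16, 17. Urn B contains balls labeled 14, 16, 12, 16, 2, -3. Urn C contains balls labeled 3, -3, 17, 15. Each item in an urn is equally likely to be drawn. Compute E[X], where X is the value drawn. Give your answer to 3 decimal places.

8.660

E[X | Urn A] = (-1 − 5 + 7 + 16 + 17)/5 = 34/5
E[X | Urn B] = (14 + 16 + 12 + 16 + 2 − 3)/6 = 19/2
E[X | Urn C] = (3 − 3 + 17 + 15)/4 = 8
E[X] = (1/5)·34/5 + (3/5)·19/2 + (1/5)·8 = 433/50 ≈ 8.660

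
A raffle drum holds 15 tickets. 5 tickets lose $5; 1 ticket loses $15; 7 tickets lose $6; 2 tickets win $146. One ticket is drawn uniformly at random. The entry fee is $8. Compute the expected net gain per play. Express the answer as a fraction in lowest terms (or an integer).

$6

E[payout] = (5/15)·(-5) + (1/15)·(-15) + (7/15)·(-6) + (2/15)·146 = 14
Expected profit = 14 − 8 = 6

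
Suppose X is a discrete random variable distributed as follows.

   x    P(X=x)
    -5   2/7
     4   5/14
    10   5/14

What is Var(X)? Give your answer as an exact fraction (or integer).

E[X] = (2/7)·(-5) + (5/14)·4 + (5/14)·10 = 25/7
E[X²] = (2/7)·25 + (5/14)·16 + (5/14)·100 = 340/7
Var(X) = 340/7 − (25/7)² = 1755/49

1755/49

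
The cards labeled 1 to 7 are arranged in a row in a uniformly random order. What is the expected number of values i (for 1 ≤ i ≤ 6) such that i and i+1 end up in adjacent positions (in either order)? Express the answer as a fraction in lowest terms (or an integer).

12/7

For each i ∈ {1,…,6}, let Xᵢ = 1 if i and i+1 are adjacent. P(Xᵢ=1) = 2·(7−1)!/7! = 2/7.
By linearity, E[ΣXᵢ] = (6)·(2/7) = 12/7.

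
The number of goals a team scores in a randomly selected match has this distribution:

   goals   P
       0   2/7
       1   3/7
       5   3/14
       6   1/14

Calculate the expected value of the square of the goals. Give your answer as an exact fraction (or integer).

E[X²] = (2/7)·0 + (3/7)·1 + (3/14)·25 + (1/14)·36
     = 117/14

117/14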